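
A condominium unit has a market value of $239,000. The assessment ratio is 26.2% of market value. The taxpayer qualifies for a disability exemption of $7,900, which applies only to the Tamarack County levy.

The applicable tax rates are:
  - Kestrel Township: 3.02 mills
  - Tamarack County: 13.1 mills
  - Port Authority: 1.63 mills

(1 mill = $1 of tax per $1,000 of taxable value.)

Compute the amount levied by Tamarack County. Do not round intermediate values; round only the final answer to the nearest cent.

$716.81

Assessed value = $239,000 × 0.262 = $62,618
Tamarack County taxable value = $62,618 − $7,900 = $54,718
Tamarack County levy = $54,718 × 0.0131 = $716.8058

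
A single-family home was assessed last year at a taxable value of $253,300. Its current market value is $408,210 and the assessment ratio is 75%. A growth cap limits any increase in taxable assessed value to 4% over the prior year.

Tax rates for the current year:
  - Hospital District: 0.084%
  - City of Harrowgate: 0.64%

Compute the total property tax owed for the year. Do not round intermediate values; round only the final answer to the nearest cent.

$1,907.25

Uncapped assessed value = $408,210 × 0.75 = $306,157.5
Cap limit = $253,300 × 1.04 = $263,432
Taxable assessed value = min($306,157.5, $263,432) = $263,432 (cap binds)
Hospital District: $263,432 × 0.00084 = $221.28288
City of Harrowgate: $263,432 × 0.0064 = $1,685.9648
Total = $1,907.24768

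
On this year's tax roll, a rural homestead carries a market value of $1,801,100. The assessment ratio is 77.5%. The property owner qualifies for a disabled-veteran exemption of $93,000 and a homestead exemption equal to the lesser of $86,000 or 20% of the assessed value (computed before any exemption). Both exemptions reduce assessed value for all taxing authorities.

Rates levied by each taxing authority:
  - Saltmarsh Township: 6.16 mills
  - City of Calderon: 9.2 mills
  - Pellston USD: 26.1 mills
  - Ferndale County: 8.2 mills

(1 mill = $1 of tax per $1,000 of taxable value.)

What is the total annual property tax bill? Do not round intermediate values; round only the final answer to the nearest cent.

Assessed value = $1,801,100 × 0.775 = $1,395,852.5
Homestead exemption = min($86,000, 20% × $1,395,852.5) = min($86,000, $279,170.5) = $86,000 (dollar cap binds)
Taxable value = $1,395,852.5 − $93,000 − $86,000 = $1,216,852.5
Saltmarsh Township: $1,216,852.5 × 0.00616 = $7,495.8114
City of Calderon: $1,216,852.5 × 0.0092 = $11,195.043
Pellston USD: $1,216,852.5 × 0.0261 = $31,759.85025
Ferndale County: $1,216,852.5 × 0.0082 = $9,978.1905
Total = $60,428.89515

$60,428.90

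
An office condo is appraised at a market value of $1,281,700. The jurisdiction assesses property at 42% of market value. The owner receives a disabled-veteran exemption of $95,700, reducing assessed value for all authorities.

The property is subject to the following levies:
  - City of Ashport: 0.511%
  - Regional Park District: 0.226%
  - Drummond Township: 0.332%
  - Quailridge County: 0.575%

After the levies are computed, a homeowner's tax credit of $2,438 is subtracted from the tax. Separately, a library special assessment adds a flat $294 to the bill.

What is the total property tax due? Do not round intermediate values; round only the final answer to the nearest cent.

Assessed value = $1,281,700 × 0.42 = $538,314
Taxable value = $538,314 − $95,700 = $442,614
City of Ashport: $442,614 × 0.00511 = $2,261.75754
Regional Park District: $442,614 × 0.00226 = $1,000.30764
Drummond Township: $442,614 × 0.00332 = $1,469.47848
Quailridge County: $442,614 × 0.00575 = $2,545.0305
Levies subtotal = $7,276.57416
After credit = $7,276.57416 − $2,438 = $4,838.57416
Total = $4,838.57416 + $294 = $5,132.57416

$5,132.57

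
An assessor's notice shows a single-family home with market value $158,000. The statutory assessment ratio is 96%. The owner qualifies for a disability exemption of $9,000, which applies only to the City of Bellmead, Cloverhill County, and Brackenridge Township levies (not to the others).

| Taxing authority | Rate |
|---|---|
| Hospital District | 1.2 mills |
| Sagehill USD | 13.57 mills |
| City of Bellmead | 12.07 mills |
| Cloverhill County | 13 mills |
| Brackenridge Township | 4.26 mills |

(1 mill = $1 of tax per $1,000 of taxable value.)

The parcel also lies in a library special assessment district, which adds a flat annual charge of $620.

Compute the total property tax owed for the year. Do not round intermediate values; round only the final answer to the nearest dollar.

$7,045

Assessed value = $158,000 × 0.96 = $151,680
Hospital District: $151,680 × 0.0012 = $182.016
Sagehill USD: $151,680 × 0.01357 = $2,058.2976
City of Bellmead: ($151,680 − $9,000) × 0.01207 = $142,680 × 0.01207 = $1,722.1476
Cloverhill County: ($151,680 − $9,000) × 0.013 = $142,680 × 0.013 = $1,854.84
Brackenridge Township: ($151,680 − $9,000) × 0.00426 = $142,680 × 0.00426 = $607.8168
Levies subtotal = $6,425.118
Total = $6,425.118 + $620 = $7,045.118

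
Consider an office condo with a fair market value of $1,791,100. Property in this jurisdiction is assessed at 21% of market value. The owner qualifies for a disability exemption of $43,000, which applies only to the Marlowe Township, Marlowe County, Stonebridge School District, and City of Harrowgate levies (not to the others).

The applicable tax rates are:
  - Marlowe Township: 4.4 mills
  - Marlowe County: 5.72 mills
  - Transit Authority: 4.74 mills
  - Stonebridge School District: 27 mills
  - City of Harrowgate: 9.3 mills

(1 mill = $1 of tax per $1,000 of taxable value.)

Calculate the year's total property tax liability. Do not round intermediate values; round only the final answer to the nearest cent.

$17,246.80

Assessed value = $1,791,100 × 0.21 = $376,131
Marlowe Township: ($376,131 − $43,000) × 0.0044 = $333,131 × 0.0044 = $1,465.7764
Marlowe County: ($376,131 − $43,000) × 0.00572 = $333,131 × 0.00572 = $1,905.50932
Transit Authority: $376,131 × 0.00474 = $1,782.86094
Stonebridge School District: ($376,131 − $43,000) × 0.027 = $333,131 × 0.027 = $8,994.537
City of Harrowgate: ($376,131 − $43,000) × 0.0093 = $333,131 × 0.0093 = $3,098.1183
Total = $17,246.80196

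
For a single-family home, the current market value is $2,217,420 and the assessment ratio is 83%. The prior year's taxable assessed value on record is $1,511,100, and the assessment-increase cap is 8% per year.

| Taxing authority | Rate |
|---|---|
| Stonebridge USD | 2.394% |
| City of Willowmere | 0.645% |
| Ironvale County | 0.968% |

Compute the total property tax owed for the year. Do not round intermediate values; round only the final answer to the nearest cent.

Uncapped assessed value = $2,217,420 × 0.83 = $1,840,458.6
Cap limit = $1,511,100 × 1.08 = $1,631,988
Taxable assessed value = min($1,840,458.6, $1,631,988) = $1,631,988 (cap binds)
Stonebridge USD: $1,631,988 × 0.02394 = $39,069.79272
City of Willowmere: $1,631,988 × 0.00645 = $10,526.3226
Ironvale County: $1,631,988 × 0.00968 = $15,797.64384
Total = $65,393.75916

$65,393.76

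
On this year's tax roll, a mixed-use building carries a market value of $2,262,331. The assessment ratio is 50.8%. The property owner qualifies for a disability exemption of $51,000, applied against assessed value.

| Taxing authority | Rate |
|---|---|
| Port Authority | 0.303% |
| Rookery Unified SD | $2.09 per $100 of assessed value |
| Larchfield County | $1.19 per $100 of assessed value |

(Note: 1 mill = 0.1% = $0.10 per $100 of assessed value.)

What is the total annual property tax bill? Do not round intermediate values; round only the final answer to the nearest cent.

$39,350.80

Assessed value = $2,262,331 × 0.508 = $1,149,264.148
Taxable value = $1,149,264.148 − $51,000 = $1,098,264.148
Port Authority: $1,098,264.148 × 0.00303 = $3,327.74036844
Rookery Unified SD: $1,098,264.148 × 0.0209 = $22,953.7206932
Larchfield County: $1,098,264.148 × 0.0119 = $13,069.3433612
Total = $39,350.80442284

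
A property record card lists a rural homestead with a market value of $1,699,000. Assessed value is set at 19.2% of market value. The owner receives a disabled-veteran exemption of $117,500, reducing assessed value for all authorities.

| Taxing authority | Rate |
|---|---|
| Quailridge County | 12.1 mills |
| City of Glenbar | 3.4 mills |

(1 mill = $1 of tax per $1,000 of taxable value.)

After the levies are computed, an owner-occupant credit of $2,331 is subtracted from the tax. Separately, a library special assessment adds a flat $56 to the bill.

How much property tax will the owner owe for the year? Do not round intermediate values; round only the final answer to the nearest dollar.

$960

Assessed value = $1,699,000 × 0.192 = $326,208
Taxable value = $326,208 − $117,500 = $208,708
Quailridge County: $208,708 × 0.0121 = $2,525.3668
City of Glenbar: $208,708 × 0.0034 = $709.6072
Levies subtotal = $3,234.974
After credit = $3,234.974 − $2,331 = $903.974
Total = $903.974 + $56 = $959.974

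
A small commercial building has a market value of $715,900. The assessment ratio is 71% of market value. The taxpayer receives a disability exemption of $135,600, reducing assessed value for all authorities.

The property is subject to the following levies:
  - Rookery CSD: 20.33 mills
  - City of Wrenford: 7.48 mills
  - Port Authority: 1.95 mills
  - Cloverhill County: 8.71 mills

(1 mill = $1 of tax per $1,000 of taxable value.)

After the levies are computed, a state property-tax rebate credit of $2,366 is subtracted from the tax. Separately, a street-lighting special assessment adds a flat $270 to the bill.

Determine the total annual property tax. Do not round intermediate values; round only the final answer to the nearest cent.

Assessed value = $715,900 × 0.71 = $508,289
Taxable value = $508,289 − $135,600 = $372,689
Rookery CSD: $372,689 × 0.02033 = $7,576.76737
City of Wrenford: $372,689 × 0.00748 = $2,787.71372
Port Authority: $372,689 × 0.00195 = $726.74355
Cloverhill County: $372,689 × 0.00871 = $3,246.12119
Levies subtotal = $14,337.34583
After credit = $14,337.34583 − $2,366 = $11,971.34583
Total = $11,971.34583 + $270 = $12,241.34583

$12,241.35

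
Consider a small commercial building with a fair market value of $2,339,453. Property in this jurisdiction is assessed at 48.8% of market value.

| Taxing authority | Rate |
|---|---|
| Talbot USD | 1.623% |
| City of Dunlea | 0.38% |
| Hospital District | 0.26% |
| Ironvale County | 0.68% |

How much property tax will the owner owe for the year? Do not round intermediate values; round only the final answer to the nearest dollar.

Assessed value = $2,339,453 × 0.488 = $1,141,653.064
Talbot USD: $1,141,653.064 × 0.01623 = $18,529.02922872
City of Dunlea: $1,141,653.064 × 0.0038 = $4,338.2816432
Hospital District: $1,141,653.064 × 0.0026 = $2,968.2979664
Ironvale County: $1,141,653.064 × 0.0068 = $7,763.2408352
Total = $18,529.02922872 + $4,338.2816432 + $2,968.2979664 + $7,763.2408352 = $33,598.84967352

$33,599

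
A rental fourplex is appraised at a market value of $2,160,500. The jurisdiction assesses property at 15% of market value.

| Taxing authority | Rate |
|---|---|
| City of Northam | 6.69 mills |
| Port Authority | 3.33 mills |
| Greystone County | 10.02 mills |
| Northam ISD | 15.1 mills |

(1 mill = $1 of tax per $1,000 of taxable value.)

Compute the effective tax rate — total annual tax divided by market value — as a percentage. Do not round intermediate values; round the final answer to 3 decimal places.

0.527%

Assessed value = $2,160,500 × 0.15 = $324,075
City of Northam: $324,075 × 0.00669 = $2,168.06175
Port Authority: $324,075 × 0.00333 = $1,079.16975
Greystone County: $324,075 × 0.01002 = $3,247.2315
Northam ISD: $324,075 × 0.0151 = $4,893.5325
Total tax = $11,387.9955
Effective rate = $11,387.9955 ÷ $2,160,500 = 0.527% of market value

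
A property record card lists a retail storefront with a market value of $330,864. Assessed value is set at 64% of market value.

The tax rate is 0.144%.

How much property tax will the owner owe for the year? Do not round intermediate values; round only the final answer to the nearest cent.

Assessed value = $330,864 × 0.64 = $211,752.96
Tax = $211,752.96 × 0.00144 = $304.9242624

$304.92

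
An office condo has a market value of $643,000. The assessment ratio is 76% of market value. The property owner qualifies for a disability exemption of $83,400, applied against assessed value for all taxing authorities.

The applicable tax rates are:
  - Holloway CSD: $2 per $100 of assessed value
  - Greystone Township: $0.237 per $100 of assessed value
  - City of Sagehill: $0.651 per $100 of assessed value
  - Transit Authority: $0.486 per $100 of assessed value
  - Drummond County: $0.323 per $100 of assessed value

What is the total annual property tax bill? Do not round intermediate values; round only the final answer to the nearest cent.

Assessed value = $643,000 × 0.76 = $488,680
Taxable value = $488,680 − $83,400 = $405,280
Holloway CSD: $405,280 × 0.02 = $8,105.6
Greystone Township: $405,280 × 0.00237 = $960.5136
City of Sagehill: $405,280 × 0.00651 = $2,638.3728
Transit Authority: $405,280 × 0.00486 = $1,969.6608
Drummond County: $405,280 × 0.00323 = $1,309.0544
Total = $8,105.6 + $960.5136 + $2,638.3728 + $1,969.6608 + $1,309.0544 = $14,983.2016

$14,983.20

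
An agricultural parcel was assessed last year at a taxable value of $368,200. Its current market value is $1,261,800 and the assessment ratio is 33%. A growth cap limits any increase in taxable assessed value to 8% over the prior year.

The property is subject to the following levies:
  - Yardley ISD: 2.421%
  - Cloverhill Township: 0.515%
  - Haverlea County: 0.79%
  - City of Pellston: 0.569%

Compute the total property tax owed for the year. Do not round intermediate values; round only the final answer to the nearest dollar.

$17,079

Uncapped assessed value = $1,261,800 × 0.33 = $416,394
Cap limit = $368,200 × 1.08 = $397,656
Taxable assessed value = min($416,394, $397,656) = $397,656 (cap binds)
Yardley ISD: $397,656 × 0.02421 = $9,627.25176
Cloverhill Township: $397,656 × 0.00515 = $2,047.9284
Haverlea County: $397,656 × 0.0079 = $3,141.4824
City of Pellston: $397,656 × 0.00569 = $2,262.66264
Total = $17,079.3252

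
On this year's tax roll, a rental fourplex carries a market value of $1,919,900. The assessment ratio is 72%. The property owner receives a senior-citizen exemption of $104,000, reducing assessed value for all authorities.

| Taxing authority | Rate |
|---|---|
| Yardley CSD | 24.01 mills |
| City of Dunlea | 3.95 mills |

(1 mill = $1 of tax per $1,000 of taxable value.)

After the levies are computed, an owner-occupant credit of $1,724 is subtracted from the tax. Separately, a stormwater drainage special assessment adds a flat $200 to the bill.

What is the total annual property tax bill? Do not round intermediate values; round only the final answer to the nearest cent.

Assessed value = $1,919,900 × 0.72 = $1,382,328
Taxable value = $1,382,328 − $104,000 = $1,278,328
Yardley CSD: $1,278,328 × 0.02401 = $30,692.65528
City of Dunlea: $1,278,328 × 0.00395 = $5,049.3956
Levies subtotal = $35,742.05088
After credit = $35,742.05088 − $1,724 = $34,018.05088
Total = $34,018.05088 + $200 = $34,218.05088

$34,218.05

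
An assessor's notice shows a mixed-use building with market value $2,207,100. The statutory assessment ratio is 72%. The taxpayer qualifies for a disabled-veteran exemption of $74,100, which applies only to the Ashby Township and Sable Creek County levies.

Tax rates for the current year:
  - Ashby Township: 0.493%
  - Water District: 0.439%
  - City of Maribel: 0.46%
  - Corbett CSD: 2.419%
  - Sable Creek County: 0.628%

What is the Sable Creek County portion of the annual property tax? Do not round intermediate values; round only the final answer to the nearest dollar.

$9,514

Assessed value = $2,207,100 × 0.72 = $1,589,112
Sable Creek County taxable value = $1,589,112 − $74,100 = $1,515,012
Sable Creek County levy = $1,515,012 × 0.00628 = $9,514.27536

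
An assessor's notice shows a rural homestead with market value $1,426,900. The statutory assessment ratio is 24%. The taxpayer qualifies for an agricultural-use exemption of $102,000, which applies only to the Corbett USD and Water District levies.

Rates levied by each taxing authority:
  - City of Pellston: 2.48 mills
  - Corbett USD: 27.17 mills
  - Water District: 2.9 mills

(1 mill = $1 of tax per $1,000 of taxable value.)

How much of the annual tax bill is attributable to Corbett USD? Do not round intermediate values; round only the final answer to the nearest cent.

Assessed value = $1,426,900 × 0.24 = $342,456
Corbett USD taxable value = $342,456 − $102,000 = $240,456
Corbett USD levy = $240,456 × 0.02717 = $6,533.18952

$6,533.19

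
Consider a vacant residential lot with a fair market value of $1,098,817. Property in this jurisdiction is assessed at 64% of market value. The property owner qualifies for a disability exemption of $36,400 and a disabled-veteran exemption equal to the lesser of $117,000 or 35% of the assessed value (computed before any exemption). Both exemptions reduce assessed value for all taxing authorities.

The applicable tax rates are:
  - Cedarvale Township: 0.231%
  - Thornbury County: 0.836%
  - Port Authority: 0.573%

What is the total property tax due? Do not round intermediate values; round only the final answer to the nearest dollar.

$9,017

Assessed value = $1,098,817 × 0.64 = $703,242.88
Disabled-veteran exemption = min($117,000, 35% × $703,242.88) = min($117,000, $246,135.008) = $117,000 (dollar cap binds)
Taxable value = $703,242.88 − $36,400 − $117,000 = $549,842.88
Cedarvale Township: $549,842.88 × 0.00231 = $1,270.1370528
Thornbury County: $549,842.88 × 0.00836 = $4,596.6864768
Port Authority: $549,842.88 × 0.00573 = $3,150.5997024
Total = $9,017.423232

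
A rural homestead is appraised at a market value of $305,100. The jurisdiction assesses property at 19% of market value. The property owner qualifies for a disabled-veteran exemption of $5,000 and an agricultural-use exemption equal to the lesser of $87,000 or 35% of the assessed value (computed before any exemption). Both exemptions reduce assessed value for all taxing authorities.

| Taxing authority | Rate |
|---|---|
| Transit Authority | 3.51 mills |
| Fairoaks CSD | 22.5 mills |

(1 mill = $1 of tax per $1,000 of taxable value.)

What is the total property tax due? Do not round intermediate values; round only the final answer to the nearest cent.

$850.00

Assessed value = $305,100 × 0.19 = $57,969
Agricultural-use exemption = min($87,000, 35% × $57,969) = min($87,000, $20,289.15) = $20,289.15 (percentage binds)
Taxable value = $57,969 − $5,000 − $20,289.15 = $32,679.85
Transit Authority: $32,679.85 × 0.00351 = $114.7062735
Fairoaks CSD: $32,679.85 × 0.0225 = $735.296625
Total = $850.0028985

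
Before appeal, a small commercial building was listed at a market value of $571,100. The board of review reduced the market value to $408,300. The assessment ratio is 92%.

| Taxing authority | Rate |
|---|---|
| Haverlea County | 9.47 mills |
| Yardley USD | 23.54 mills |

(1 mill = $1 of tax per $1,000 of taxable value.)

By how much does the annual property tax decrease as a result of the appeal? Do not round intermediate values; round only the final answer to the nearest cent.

Old assessed value = $571,100 × 0.92 = $525,412
New assessed value = $408,300 × 0.92 = $375,636
Combined rate = 0.00947 + 0.02354 = 0.03301
Old tax = $525,412 × 0.03301 = $17,343.85012
New tax = $375,636 × 0.03301 = $12,399.74436
Reduction = $17,343.85012 − $12,399.74436 = $4,944.10576

$4,944.11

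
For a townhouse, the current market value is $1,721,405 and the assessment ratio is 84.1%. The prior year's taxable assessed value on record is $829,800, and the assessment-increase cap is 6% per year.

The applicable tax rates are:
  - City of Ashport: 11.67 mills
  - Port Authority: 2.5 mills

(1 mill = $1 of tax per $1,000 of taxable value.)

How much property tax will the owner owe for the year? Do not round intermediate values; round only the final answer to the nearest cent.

$12,463.76

Uncapped assessed value = $1,721,405 × 0.841 = $1,447,701.605
Cap limit = $829,800 × 1.06 = $879,588
Taxable assessed value = min($1,447,701.605, $879,588) = $879,588 (cap binds)
City of Ashport: $879,588 × 0.01167 = $10,264.79196
Port Authority: $879,588 × 0.0025 = $2,198.97
Total = $12,463.76196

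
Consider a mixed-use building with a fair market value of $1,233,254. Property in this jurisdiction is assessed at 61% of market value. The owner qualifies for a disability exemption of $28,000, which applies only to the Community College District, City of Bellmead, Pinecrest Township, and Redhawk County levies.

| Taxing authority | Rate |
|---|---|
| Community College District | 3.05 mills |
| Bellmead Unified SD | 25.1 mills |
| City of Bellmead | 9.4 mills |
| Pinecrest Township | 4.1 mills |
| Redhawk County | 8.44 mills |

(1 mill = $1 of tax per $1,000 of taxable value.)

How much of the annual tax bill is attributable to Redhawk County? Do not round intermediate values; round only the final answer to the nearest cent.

$6,112.96

Assessed value = $1,233,254 × 0.61 = $752,284.94
Redhawk County taxable value = $752,284.94 − $28,000 = $724,284.94
Redhawk County levy = $724,284.94 × 0.00844 = $6,112.9648936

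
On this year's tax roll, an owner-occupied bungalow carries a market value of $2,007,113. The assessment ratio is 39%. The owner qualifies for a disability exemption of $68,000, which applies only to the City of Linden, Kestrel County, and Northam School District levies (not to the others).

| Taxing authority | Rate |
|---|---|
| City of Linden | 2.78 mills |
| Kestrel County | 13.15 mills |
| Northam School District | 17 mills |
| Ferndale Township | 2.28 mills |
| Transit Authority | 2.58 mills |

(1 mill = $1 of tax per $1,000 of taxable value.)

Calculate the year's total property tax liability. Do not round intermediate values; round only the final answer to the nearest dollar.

$27,342

Assessed value = $2,007,113 × 0.39 = $782,774.07
City of Linden: ($782,774.07 − $68,000) × 0.00278 = $714,774.07 × 0.00278 = $1,987.0719146
Kestrel County: ($782,774.07 − $68,000) × 0.01315 = $714,774.07 × 0.01315 = $9,399.2790205
Northam School District: ($782,774.07 − $68,000) × 0.017 = $714,774.07 × 0.017 = $12,151.15919
Ferndale Township: $782,774.07 × 0.00228 = $1,784.7248796
Transit Authority: $782,774.07 × 0.00258 = $2,019.5571006
Total = $27,341.7921053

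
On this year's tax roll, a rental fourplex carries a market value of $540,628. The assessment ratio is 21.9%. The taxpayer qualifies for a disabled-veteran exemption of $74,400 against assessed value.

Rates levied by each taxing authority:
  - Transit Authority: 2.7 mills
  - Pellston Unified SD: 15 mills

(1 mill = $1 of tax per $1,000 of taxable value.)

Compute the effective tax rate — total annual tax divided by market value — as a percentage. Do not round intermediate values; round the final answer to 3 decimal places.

0.144%

Assessed value = $540,628 × 0.219 = $118,397.532
Taxable value = $118,397.532 − $74,400 = $43,997.532
Transit Authority: $43,997.532 × 0.0027 = $118.7933364
Pellston Unified SD: $43,997.532 × 0.015 = $659.96298
Total tax = $778.7563164
Effective rate = $778.7563164 ÷ $540,628 = 0.144% of market value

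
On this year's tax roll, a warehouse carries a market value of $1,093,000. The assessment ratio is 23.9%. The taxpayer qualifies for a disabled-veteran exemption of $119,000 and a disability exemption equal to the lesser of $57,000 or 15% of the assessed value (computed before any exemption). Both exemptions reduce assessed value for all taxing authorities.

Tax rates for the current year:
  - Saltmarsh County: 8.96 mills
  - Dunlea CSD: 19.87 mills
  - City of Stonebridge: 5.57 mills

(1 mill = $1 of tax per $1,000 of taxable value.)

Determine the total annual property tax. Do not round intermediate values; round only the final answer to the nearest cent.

$3,544.68

Assessed value = $1,093,000 × 0.239 = $261,227
Disability exemption = min($57,000, 15% × $261,227) = min($57,000, $39,184.05) = $39,184.05 (percentage binds)
Taxable value = $261,227 − $119,000 − $39,184.05 = $103,042.95
Saltmarsh County: $103,042.95 × 0.00896 = $923.264832
Dunlea CSD: $103,042.95 × 0.01987 = $2,047.4634165
City of Stonebridge: $103,042.95 × 0.00557 = $573.9492315
Total = $3,544.67748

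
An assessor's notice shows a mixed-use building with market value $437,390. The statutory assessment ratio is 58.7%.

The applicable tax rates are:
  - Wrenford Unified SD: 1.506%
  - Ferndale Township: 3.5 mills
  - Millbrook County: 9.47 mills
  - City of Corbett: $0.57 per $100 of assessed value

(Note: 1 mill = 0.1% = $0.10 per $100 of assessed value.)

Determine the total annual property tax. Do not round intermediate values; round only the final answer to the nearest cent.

Assessed value = $437,390 × 0.587 = $256,747.93
Wrenford Unified SD: $256,747.93 × 0.01506 = $3,866.6238258
Ferndale Township: $256,747.93 × 0.0035 = $898.617755
Millbrook County: $256,747.93 × 0.00947 = $2,431.4028971
City of Corbett: $256,747.93 × 0.0057 = $1,463.463201
Total = $8,660.1076789

$8,660.11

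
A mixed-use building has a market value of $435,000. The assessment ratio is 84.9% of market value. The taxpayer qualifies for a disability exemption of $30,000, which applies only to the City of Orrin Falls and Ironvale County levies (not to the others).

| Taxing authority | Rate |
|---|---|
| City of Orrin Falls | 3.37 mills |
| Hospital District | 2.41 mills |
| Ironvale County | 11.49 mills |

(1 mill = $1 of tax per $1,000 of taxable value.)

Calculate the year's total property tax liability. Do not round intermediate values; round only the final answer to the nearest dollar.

$5,932

Assessed value = $435,000 × 0.849 = $369,315
City of Orrin Falls: ($369,315 − $30,000) × 0.00337 = $339,315 × 0.00337 = $1,143.49155
Hospital District: $369,315 × 0.00241 = $890.04915
Ironvale County: ($369,315 − $30,000) × 0.01149 = $339,315 × 0.01149 = $3,898.72935
Total = $5,932.27005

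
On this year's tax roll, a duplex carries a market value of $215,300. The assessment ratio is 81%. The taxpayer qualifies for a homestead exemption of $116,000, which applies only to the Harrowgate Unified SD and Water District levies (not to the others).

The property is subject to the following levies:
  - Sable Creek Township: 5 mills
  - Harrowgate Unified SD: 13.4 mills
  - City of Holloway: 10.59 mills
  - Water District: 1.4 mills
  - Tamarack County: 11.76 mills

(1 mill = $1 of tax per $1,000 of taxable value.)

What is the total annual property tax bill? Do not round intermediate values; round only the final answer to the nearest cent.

Assessed value = $215,300 × 0.81 = $174,393
Sable Creek Township: $174,393 × 0.005 = $871.965
Harrowgate Unified SD: ($174,393 − $116,000) × 0.0134 = $58,393 × 0.0134 = $782.4662
City of Holloway: $174,393 × 0.01059 = $1,846.82187
Water District: ($174,393 − $116,000) × 0.0014 = $58,393 × 0.0014 = $81.7502
Tamarack County: $174,393 × 0.01176 = $2,050.86168
Total = $5,633.86495

$5,633.86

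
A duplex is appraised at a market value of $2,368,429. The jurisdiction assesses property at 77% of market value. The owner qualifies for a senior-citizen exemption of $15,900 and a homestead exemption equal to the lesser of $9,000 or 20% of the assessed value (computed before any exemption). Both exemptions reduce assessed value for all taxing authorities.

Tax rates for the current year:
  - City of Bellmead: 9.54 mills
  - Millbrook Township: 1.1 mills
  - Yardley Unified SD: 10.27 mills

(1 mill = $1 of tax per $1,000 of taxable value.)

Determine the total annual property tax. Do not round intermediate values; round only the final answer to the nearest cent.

$37,612.71

Assessed value = $2,368,429 × 0.77 = $1,823,690.33
Homestead exemption = min($9,000, 20% × $1,823,690.33) = min($9,000, $364,738.066) = $9,000 (dollar cap binds)
Taxable value = $1,823,690.33 − $15,900 − $9,000 = $1,798,790.33
City of Bellmead: $1,798,790.33 × 0.00954 = $17,160.4597482
Millbrook Township: $1,798,790.33 × 0.0011 = $1,978.669363
Yardley Unified SD: $1,798,790.33 × 0.01027 = $18,473.5766891
Total = $37,612.7058003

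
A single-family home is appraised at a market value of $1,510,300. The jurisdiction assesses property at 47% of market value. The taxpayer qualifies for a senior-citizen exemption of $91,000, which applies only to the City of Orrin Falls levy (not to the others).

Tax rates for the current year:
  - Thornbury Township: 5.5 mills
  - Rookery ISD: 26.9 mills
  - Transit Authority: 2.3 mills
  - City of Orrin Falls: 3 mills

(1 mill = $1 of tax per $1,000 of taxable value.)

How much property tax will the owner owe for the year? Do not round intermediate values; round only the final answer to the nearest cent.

Assessed value = $1,510,300 × 0.47 = $709,841
Thornbury Township: $709,841 × 0.0055 = $3,904.1255
Rookery ISD: $709,841 × 0.0269 = $19,094.7229
Transit Authority: $709,841 × 0.0023 = $1,632.6343
City of Orrin Falls: ($709,841 − $91,000) × 0.003 = $618,841 × 0.003 = $1,856.523
Total = $26,488.0057

$26,488.01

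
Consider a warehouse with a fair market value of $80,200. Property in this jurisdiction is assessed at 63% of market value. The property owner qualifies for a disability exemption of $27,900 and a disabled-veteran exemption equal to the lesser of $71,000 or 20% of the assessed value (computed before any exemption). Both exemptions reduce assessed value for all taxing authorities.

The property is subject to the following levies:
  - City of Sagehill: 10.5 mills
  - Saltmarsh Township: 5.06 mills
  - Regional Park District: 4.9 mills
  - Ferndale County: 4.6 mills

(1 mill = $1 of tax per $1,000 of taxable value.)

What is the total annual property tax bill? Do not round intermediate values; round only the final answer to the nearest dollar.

$314

Assessed value = $80,200 × 0.63 = $50,526
Disabled-veteran exemption = min($71,000, 20% × $50,526) = min($71,000, $10,105.2) = $10,105.2 (percentage binds)
Taxable value = $50,526 − $27,900 − $10,105.2 = $12,520.8
City of Sagehill: $12,520.8 × 0.0105 = $131.4684
Saltmarsh Township: $12,520.8 × 0.00506 = $63.355248
Regional Park District: $12,520.8 × 0.0049 = $61.35192
Ferndale County: $12,520.8 × 0.0046 = $57.59568
Total = $313.771248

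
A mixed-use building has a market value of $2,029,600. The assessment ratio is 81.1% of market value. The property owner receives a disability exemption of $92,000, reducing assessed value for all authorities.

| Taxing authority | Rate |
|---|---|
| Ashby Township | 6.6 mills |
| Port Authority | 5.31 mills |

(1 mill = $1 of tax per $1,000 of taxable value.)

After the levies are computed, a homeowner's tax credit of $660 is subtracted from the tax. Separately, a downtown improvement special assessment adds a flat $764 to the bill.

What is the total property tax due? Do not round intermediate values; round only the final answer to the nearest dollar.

Assessed value = $2,029,600 × 0.811 = $1,646,005.6
Taxable value = $1,646,005.6 − $92,000 = $1,554,005.6
Ashby Township: $1,554,005.6 × 0.0066 = $10,256.43696
Port Authority: $1,554,005.6 × 0.00531 = $8,251.769736
Levies subtotal = $18,508.206696
After credit = $18,508.206696 − $660 = $17,848.206696
Total = $17,848.206696 + $764 = $18,612.206696

$18,612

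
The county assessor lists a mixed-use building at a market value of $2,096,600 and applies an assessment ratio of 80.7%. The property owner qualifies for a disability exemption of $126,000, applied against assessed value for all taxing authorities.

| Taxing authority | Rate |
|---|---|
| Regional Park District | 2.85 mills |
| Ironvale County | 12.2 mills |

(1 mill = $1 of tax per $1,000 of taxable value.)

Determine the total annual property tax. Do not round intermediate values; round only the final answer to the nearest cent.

Assessed value = $2,096,600 × 0.807 = $1,691,956.2
Taxable value = $1,691,956.2 − $126,000 = $1,565,956.2
Regional Park District: $1,565,956.2 × 0.00285 = $4,462.97517
Ironvale County: $1,565,956.2 × 0.0122 = $19,104.66564
Total = $4,462.97517 + $19,104.66564 = $23,567.64081

$23,567.64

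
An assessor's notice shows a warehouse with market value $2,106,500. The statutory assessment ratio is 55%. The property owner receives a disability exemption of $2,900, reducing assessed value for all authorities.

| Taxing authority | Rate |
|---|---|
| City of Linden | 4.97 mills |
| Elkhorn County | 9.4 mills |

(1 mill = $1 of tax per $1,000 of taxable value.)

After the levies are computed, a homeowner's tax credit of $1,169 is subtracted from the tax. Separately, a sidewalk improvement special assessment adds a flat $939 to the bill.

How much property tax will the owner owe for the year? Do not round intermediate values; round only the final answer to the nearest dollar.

Assessed value = $2,106,500 × 0.55 = $1,158,575
Taxable value = $1,158,575 − $2,900 = $1,155,675
City of Linden: $1,155,675 × 0.00497 = $5,743.70475
Elkhorn County: $1,155,675 × 0.0094 = $10,863.345
Levies subtotal = $16,607.04975
After credit = $16,607.04975 − $1,169 = $15,438.04975
Total = $15,438.04975 + $939 = $16,377.04975

$16,377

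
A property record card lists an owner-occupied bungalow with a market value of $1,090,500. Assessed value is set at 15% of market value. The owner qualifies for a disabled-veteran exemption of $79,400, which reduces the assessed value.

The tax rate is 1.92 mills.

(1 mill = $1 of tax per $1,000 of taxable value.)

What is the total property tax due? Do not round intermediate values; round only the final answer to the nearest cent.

Assessed value = $1,090,500 × 0.15 = $163,575
Taxable value = $163,575 − $79,400 = $84,175
Tax = $84,175 × 0.00192 = $161.616

$161.62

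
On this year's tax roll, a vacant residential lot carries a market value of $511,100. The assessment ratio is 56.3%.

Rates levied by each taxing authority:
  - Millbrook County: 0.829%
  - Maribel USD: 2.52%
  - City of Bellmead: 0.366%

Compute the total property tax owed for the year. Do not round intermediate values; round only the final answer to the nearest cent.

$10,689.89

Assessed value = $511,100 × 0.563 = $287,749.3
Millbrook County: $287,749.3 × 0.00829 = $2,385.441697
Maribel USD: $287,749.3 × 0.0252 = $7,251.28236
City of Bellmead: $287,749.3 × 0.00366 = $1,053.162438
Total = $2,385.441697 + $7,251.28236 + $1,053.162438 = $10,689.886495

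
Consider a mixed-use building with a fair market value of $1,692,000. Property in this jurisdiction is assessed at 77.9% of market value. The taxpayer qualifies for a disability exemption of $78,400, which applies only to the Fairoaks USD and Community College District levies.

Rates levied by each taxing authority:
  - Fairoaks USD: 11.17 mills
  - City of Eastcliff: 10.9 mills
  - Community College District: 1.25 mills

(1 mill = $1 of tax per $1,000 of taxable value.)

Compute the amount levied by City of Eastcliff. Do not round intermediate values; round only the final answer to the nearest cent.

Assessed value = $1,692,000 × 0.779 = $1,318,068
City of Eastcliff taxable value = $1,318,068 (exemption does not apply)
City of Eastcliff levy = $1,318,068 × 0.0109 = $14,366.9412

$14,366.94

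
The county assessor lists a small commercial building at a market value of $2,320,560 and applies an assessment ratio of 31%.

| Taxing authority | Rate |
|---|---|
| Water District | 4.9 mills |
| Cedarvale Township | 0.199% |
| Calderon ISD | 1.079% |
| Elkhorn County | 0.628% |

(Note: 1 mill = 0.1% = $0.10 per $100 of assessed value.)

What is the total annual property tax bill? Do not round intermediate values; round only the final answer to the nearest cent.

$17,236.19

Assessed value = $2,320,560 × 0.31 = $719,373.6
Water District: $719,373.6 × 0.0049 = $3,524.93064
Cedarvale Township: $719,373.6 × 0.00199 = $1,431.553464
Calderon ISD: $719,373.6 × 0.01079 = $7,762.041144
Elkhorn County: $719,373.6 × 0.00628 = $4,517.666208
Total = $17,236.191456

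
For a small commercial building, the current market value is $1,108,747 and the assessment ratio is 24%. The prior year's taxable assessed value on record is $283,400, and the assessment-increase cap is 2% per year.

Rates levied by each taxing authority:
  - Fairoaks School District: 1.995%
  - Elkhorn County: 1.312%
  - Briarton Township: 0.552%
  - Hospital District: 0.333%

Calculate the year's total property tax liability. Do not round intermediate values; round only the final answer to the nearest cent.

Uncapped assessed value = $1,108,747 × 0.24 = $266,099.28
Cap limit = $283,400 × 1.02 = $289,068
Taxable assessed value = min($266,099.28, $289,068) = $266,099.28 (cap does not bind)
Fairoaks School District: $266,099.28 × 0.01995 = $5,308.680636
Elkhorn County: $266,099.28 × 0.01312 = $3,491.2225536
Briarton Township: $266,099.28 × 0.00552 = $1,468.8680256
Hospital District: $266,099.28 × 0.00333 = $886.1106024
Total = $11,154.8818176

$11,154.88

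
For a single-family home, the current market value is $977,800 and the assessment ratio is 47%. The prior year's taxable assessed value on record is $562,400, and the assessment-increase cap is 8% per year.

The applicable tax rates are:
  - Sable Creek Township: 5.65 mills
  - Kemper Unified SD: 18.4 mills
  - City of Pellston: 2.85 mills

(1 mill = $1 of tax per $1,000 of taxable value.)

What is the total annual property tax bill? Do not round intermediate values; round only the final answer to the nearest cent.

Uncapped assessed value = $977,800 × 0.47 = $459,566
Cap limit = $562,400 × 1.08 = $607,392
Taxable assessed value = min($459,566, $607,392) = $459,566 (cap does not bind)
Sable Creek Township: $459,566 × 0.00565 = $2,596.5479
Kemper Unified SD: $459,566 × 0.0184 = $8,456.0144
City of Pellston: $459,566 × 0.00285 = $1,309.7631
Total = $12,362.3254

$12,362.33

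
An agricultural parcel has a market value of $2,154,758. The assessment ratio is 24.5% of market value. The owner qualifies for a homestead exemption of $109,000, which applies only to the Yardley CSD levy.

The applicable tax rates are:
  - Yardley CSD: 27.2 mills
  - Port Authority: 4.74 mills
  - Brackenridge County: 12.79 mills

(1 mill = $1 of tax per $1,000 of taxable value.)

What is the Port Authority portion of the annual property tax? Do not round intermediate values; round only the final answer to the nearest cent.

$2,502.32

Assessed value = $2,154,758 × 0.245 = $527,915.71
Port Authority taxable value = $527,915.71 (exemption does not apply)
Port Authority levy = $527,915.71 × 0.00474 = $2,502.3204654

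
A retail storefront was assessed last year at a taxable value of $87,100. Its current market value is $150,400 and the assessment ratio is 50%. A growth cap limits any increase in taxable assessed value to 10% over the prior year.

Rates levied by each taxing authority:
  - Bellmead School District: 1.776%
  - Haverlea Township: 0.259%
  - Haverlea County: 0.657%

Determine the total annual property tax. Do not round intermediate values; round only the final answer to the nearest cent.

Uncapped assessed value = $150,400 × 0.5 = $75,200
Cap limit = $87,100 × 1.1 = $95,810
Taxable assessed value = min($75,200, $95,810) = $75,200 (cap does not bind)
Bellmead School District: $75,200 × 0.01776 = $1,335.552
Haverlea Township: $75,200 × 0.00259 = $194.768
Haverlea County: $75,200 × 0.00657 = $494.064
Total = $2,024.384

$2,024.38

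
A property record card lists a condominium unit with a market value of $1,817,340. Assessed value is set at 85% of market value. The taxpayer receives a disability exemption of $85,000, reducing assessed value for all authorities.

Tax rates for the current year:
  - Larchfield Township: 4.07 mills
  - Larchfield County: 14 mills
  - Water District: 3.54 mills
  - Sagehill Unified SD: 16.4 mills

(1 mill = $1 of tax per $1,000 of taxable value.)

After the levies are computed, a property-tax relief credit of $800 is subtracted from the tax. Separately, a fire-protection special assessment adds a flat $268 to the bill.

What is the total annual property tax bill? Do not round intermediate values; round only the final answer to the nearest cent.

Assessed value = $1,817,340 × 0.85 = $1,544,739
Taxable value = $1,544,739 − $85,000 = $1,459,739
Larchfield Township: $1,459,739 × 0.00407 = $5,941.13773
Larchfield County: $1,459,739 × 0.014 = $20,436.346
Water District: $1,459,739 × 0.00354 = $5,167.47606
Sagehill Unified SD: $1,459,739 × 0.0164 = $23,939.7196
Levies subtotal = $55,484.67939
After credit = $55,484.67939 − $800 = $54,684.67939
Total = $54,684.67939 + $268 = $54,952.67939

$54,952.68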